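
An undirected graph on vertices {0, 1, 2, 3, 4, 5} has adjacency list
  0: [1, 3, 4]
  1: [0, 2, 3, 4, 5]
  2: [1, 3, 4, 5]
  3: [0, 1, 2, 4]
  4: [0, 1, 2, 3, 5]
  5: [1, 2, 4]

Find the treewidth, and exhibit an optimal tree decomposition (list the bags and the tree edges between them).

Treewidth 3.
One such decomposition:
Bags: B1 = {0, 1, 3, 4}  B2 = {1, 2, 3, 4}  B3 = {1, 2, 4, 5}
Tree: B1–B2, B2–B3

The largest bag has 4 vertices, giving width 3; this decomposition certifies tw(G) ≤ 3. For the lower bound, the 4 vertices {0, 1, 3, 4} are pairwise adjacent, and any tree decomposition puts a clique entirely inside one bag — forcing width ≥ 3. Therefore the treewidth is 3.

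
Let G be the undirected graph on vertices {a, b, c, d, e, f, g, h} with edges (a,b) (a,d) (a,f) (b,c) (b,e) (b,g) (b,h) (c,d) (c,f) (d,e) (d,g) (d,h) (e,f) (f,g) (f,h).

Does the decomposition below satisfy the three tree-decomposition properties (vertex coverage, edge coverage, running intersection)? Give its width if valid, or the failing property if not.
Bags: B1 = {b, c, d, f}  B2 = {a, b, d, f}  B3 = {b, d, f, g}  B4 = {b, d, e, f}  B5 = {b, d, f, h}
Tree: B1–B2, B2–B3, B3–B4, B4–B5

Every vertex of G appears in some bag (union = {a, b, c, d, e, f, g, h}); every edge is covered by a bag; and for each vertex v the set of bags containing v is connected in the bag tree. The decomposition is therefore valid. The largest bag has 4 vertices, so the width is 3.

Yes; width 3.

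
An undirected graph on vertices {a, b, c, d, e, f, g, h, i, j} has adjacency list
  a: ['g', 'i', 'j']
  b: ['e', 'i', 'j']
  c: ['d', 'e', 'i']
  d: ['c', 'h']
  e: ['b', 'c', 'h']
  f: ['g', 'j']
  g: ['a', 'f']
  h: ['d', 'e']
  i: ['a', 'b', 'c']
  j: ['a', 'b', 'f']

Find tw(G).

2

A width-2 tree decomposition is:
Bags: B1 = {c, d, h}  B2 = {c, e, h}  B3 = {c, e, i}  B4 = {b, e, i}  B5 = {a, b, i}  B6 = {a, b, j}  B7 = {a, g, j}  B8 = {f, g, j}
Tree: B1–B2, B2–B3, B3–B4, B4–B5, B5–B6, B6–B7, B7–B8
The largest bag has 3 vertices, giving width 2; this decomposition certifies tw(G) ≤ 2. The edges d–h–e–c–d form a cycle, so G is not a tree and its treewidth is at least 2. Hence tw(G) = 2 exactly.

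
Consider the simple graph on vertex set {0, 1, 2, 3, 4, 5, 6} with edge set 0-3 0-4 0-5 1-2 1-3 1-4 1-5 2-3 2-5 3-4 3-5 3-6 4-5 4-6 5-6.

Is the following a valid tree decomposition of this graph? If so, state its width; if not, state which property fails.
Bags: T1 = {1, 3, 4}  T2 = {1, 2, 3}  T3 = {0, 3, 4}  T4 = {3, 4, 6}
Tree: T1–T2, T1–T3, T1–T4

A tree decomposition must satisfy three properties: every vertex lies in some bag; for every edge, both endpoints lie together in some bag; and for every vertex, the bags containing it form a connected subtree. Here vertex 5 appears in no bag, so the decomposition is invalid.

No — vertex 5 appears in no bag.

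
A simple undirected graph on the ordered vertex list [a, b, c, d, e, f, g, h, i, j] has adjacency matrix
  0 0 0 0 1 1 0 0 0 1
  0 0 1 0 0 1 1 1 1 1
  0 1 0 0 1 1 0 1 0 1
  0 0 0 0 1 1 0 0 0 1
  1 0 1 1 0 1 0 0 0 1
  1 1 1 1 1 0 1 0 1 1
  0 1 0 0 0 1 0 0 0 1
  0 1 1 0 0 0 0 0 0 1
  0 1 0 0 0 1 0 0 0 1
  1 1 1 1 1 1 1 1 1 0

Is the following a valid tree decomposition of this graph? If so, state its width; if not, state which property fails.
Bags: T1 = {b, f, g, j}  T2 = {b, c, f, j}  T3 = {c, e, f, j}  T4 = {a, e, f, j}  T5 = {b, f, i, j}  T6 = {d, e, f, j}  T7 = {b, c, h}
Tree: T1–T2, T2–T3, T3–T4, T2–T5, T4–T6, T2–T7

A tree decomposition must satisfy three properties: every vertex lies in some bag; for every edge, both endpoints lie together in some bag; and for every vertex, the bags containing it form a connected subtree. Here edge (j,h) lies in no bag, so the decomposition is invalid.

No — edge (j,h) lies in no bag.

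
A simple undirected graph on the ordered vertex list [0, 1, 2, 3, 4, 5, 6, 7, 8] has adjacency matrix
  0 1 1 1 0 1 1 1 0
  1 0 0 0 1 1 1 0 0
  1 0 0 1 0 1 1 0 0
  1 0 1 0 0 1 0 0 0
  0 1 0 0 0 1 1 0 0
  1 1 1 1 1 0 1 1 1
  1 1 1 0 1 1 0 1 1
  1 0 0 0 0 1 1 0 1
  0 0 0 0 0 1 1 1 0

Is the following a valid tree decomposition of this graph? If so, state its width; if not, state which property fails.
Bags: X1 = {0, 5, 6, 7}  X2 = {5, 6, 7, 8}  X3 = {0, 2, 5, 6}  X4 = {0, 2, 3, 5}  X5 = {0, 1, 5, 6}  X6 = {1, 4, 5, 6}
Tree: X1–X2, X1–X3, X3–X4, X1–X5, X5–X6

Every vertex of G appears in some bag (union = {0, 1, 2, 3, 4, 5, 6, 7, 8}); every edge is covered by a bag; and for each vertex v the set of bags containing v is connected in the bag tree. The decomposition is therefore valid. The largest bag has 4 vertices, so the width is 3.

Yes; width 3.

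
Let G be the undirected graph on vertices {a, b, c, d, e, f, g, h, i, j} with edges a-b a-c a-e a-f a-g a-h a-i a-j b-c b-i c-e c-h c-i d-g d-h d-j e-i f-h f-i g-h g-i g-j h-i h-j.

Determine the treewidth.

3

A width-3 tree decomposition is:
Bags: B1 = {a, c, h, i}  B2 = {a, g, h, i}  B3 = {a, g, h, j}  B4 = {d, g, h, j}  B5 = {a, b, c, i}  B6 = {a, c, e, i}  B7 = {a, f, h, i}
Tree: B1–B2, B2–B3, B3–B4, B1–B5, B5–B6, B2–B7
The largest bag has 4 vertices, giving width 3; this decomposition certifies tw(G) ≤ 3. On the other hand G contains the 4-clique {d, g, h, j}. A clique must lie in a single bag of any decomposition, so no decomposition can have width below 3. Therefore the treewidth is 3.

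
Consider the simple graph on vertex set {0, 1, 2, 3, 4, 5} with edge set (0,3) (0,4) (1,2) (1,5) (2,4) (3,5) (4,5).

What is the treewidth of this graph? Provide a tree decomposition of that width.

Each bag holds 3 vertices, so the decomposition has width 2, which upper-bounds the treewidth. Since 1–2–4–5–1 is a cycle in G, G is not acyclic. Forests are exactly the graphs of treewidth ≤ 1, so tw(G) ≥ 2. The upper and lower bounds meet at 2, so that is the treewidth.

Treewidth 2.
One such decomposition:
Bags: B1 = {1, 2, 5}  B2 = {2, 4, 5}  B3 = {3, 4, 5}  B4 = {0, 3, 4}
Tree: B1–B2, B2–B3, B3–B4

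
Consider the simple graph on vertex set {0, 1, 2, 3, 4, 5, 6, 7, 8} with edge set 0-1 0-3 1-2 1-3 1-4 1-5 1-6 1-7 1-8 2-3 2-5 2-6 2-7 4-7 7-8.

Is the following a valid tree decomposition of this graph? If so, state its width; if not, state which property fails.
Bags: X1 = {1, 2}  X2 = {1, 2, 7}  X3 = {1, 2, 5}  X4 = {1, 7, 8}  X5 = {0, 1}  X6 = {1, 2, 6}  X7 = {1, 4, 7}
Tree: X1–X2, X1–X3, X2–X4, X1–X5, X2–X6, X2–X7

A tree decomposition must satisfy three properties: every vertex lies in some bag; for every edge, both endpoints lie together in some bag; and for every vertex, the bags containing it form a connected subtree. Here vertex 3 appears in no bag, so the decomposition is invalid.

No — vertex 3 appears in no bag.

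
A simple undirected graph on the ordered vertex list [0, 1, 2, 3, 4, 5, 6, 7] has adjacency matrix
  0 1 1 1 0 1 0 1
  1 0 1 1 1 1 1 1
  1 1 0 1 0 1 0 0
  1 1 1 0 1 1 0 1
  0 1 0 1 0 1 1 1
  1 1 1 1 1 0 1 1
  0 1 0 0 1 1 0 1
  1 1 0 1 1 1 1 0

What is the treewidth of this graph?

4

A width-4 tree decomposition is:
Bags: B1 = {0, 1, 2, 3, 5}  B2 = {0, 1, 3, 5, 7}  B3 = {1, 3, 4, 5, 7}  B4 = {1, 4, 5, 6, 7}
Tree: B1–B2, B2–B3, B3–B4
Every bag has size at most 5, so the width is 5 − 1 = 4 and tw(G) ≤ 4. For the lower bound, the 5 vertices {0, 1, 2, 3, 5} are pairwise adjacent, and any tree decomposition puts a clique entirely inside one bag — forcing width ≥ 4. The upper and lower bounds meet at 4, so that is the treewidth.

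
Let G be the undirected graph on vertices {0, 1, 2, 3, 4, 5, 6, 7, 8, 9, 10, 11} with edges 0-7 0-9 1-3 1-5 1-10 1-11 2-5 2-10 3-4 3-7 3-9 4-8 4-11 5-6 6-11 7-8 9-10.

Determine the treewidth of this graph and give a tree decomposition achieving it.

Treewidth 3.
One optimal decomposition is:
Bags: B1 = {2, 5, 6, 11}  B2 = {1, 2, 5, 11}  B3 = {1, 2, 10, 11}  B4 = {1, 4, 10, 11}  B5 = {1, 3, 4, 10}  B6 = {3, 4, 9, 10}  B7 = {3, 4, 8, 9}  B8 = {3, 7, 8, 9}  B9 = {0, 7, 8, 9}
Tree: B1–B2, B2–B3, B3–B4, B4–B5, B5–B6, B6–B7, B7–B8, B8–B9

The largest bag has 4 vertices, giving width 3; this decomposition certifies tw(G) ≤ 3. For the lower bound: the 4 vertex sets {2,5,6}, {11}, {1}, {3,4,9,10} are disjoint, each induces a connected subgraph, and every pair is joined by at least one edge of G. Contracting each set to a single vertex therefore yields K_{4} as a minor, and since treewidth is minor-monotone, tw(G) ≥ tw(K_{4}) = 3. Hence tw(G) = 3 exactly.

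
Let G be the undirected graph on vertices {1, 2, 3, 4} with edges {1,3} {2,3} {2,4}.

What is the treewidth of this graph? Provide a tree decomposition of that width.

Treewidth 1.
Bags: B1 = {2, 4}  B2 = {2, 3}  B3 = {1, 3}
Tree: B1–B2, B2–B3

Every bag has size at most 2, so the width is 2 − 1 = 1 and tw(G) ≤ 1. Since G has at least one edge (e.g. 4–2), it is not an edgeless graph, so tw(G) ≥ 1. The upper and lower bounds meet at 1, so that is the treewidth.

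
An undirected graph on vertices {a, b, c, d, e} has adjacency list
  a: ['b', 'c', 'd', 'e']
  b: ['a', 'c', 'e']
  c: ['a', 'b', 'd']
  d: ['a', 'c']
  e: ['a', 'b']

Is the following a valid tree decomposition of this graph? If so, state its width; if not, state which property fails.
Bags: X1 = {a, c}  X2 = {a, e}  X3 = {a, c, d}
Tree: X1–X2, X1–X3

No — vertex b appears in no bag.

A tree decomposition must satisfy three properties: every vertex lies in some bag; for every edge, both endpoints lie together in some bag; and for every vertex, the bags containing it form a connected subtree. Here vertex b appears in no bag, so the decomposition is invalid.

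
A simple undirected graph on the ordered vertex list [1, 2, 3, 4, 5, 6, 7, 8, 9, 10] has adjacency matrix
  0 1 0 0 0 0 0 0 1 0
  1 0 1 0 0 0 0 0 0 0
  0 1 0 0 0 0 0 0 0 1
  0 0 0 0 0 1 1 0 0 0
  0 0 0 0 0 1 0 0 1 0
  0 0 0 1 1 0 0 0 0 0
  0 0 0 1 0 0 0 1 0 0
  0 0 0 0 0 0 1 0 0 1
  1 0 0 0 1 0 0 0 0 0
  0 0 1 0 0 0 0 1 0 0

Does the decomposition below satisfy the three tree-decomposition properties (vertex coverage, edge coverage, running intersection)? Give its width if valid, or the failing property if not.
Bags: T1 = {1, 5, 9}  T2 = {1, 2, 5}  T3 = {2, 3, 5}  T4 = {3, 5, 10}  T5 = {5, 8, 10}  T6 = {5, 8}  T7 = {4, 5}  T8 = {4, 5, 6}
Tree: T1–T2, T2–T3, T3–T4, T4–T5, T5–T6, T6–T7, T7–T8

No — vertex 7 appears in no bag.

A tree decomposition must satisfy three properties: every vertex lies in some bag; for every edge, both endpoints lie together in some bag; and for every vertex, the bags containing it form a connected subtree. Here vertex 7 appears in no bag, so the decomposition is invalid.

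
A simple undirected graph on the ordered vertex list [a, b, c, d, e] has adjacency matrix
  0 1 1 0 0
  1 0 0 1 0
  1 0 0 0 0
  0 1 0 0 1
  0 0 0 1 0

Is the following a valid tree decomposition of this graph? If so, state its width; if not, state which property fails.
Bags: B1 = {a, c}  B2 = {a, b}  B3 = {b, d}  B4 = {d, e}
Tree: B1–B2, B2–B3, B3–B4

Every vertex of G appears in some bag (union = {a, b, c, d, e}); every edge is covered by a bag; and for each vertex v the set of bags containing v is connected in the bag tree. The decomposition is therefore valid. The largest bag has 2 vertices, so the width is 1.

Yes; width 1.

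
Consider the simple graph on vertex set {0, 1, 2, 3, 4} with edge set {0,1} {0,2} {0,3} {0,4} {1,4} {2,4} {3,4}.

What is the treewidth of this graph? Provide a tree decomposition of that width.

Each bag holds 3 vertices, so the decomposition has width 2, which upper-bounds the treewidth. For the lower bound, the 3 vertices {0, 1, 4} are pairwise adjacent, and any tree decomposition puts a clique entirely inside one bag — forcing width ≥ 2. Therefore the treewidth is 2.

Treewidth 2.
Bags: B1 = {0, 2, 4}  B2 = {0, 1, 4}  B3 = {0, 3, 4}
Tree: B1–B2, B1–B3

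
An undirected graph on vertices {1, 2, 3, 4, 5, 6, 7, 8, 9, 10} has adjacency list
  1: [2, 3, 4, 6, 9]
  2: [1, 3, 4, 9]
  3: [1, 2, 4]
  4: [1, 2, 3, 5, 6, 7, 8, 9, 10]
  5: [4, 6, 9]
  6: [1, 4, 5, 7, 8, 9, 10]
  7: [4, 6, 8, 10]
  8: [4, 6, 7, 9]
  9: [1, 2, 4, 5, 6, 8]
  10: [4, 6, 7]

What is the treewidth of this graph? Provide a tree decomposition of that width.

The largest bag has 4 vertices, giving width 3; this decomposition certifies tw(G) ≤ 3. Conversely, {1, 2, 4, 9} is a clique of size 4, and the vertices of any clique must share a bag in every tree decomposition; so some bag has ≥ 4 vertices and tw(G) ≥ 3. Hence tw(G) = 3 exactly.

Treewidth 3.
One optimal decomposition is:
Bags: B1 = {1, 2, 4, 9}  B2 = {1, 4, 6, 9}  B3 = {4, 5, 6, 9}  B4 = {1, 2, 3, 4}  B5 = {4, 6, 8, 9}  B6 = {4, 6, 7, 8}  B7 = {4, 6, 7, 10}
Tree: B1–B2, B2–B3, B1–B4, B2–B5, B5–B6, B6–B7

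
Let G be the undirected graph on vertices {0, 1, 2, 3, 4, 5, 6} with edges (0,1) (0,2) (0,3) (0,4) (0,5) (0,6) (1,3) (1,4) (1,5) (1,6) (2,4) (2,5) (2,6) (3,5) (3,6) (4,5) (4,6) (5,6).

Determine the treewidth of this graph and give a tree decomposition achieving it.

Every bag has size at most 5, so the width is 5 − 1 = 4 and tw(G) ≤ 4. For the lower bound, the 5 vertices {0, 1, 3, 5, 6} are pairwise adjacent, and any tree decomposition puts a clique entirely inside one bag — forcing width ≥ 4. Hence tw(G) = 4 exactly.

Treewidth 4.
Bags: B1 = {0, 1, 4, 5, 6}  B2 = {0, 1, 3, 5, 6}  B3 = {0, 2, 4, 5, 6}
Tree: B1–B2, B1–B3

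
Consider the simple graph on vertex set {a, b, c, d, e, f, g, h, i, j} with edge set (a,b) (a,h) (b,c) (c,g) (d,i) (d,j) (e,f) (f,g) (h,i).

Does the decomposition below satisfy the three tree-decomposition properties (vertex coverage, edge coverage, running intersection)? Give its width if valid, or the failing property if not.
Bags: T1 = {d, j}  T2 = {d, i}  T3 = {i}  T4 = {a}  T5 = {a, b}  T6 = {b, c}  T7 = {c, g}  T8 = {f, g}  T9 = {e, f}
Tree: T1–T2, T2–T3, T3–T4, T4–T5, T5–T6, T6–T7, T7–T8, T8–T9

A tree decomposition must satisfy three properties: every vertex lies in some bag; for every edge, both endpoints lie together in some bag; and for every vertex, the bags containing it form a connected subtree. Here vertex h appears in no bag, so the decomposition is invalid.

No — vertex h appears in no bag.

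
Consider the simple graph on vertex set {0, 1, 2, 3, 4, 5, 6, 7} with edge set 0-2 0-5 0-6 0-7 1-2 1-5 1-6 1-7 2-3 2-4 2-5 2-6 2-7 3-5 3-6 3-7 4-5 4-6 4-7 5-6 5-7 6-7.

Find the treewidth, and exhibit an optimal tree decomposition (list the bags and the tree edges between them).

The largest bag has 5 vertices, giving width 4; this decomposition certifies tw(G) ≤ 4. Conversely, {0, 2, 5, 6, 7} is a clique of size 5, and the vertices of any clique must share a bag in every tree decomposition; so some bag has ≥ 5 vertices and tw(G) ≥ 4. Hence tw(G) = 4 exactly.

Treewidth 4.
One such decomposition:
Bags: B1 = {2, 3, 5, 6, 7}  B2 = {0, 2, 5, 6, 7}  B3 = {1, 2, 5, 6, 7}  B4 = {2, 4, 5, 6, 7}
Tree: B1–B2, B1–B3, B3–B4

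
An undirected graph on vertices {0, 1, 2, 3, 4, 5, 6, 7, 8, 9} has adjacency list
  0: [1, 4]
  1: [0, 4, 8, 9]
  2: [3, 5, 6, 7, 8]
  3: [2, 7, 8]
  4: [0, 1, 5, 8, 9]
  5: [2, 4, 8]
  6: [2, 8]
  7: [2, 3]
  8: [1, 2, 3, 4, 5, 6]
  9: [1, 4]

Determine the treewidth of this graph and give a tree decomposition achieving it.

Treewidth 2.
One such decomposition:
Bags: B1 = {2, 3, 8}  B2 = {2, 5, 8}  B3 = {2, 3, 7}  B4 = {4, 5, 8}  B5 = {1, 4, 8}  B6 = {1, 4, 9}  B7 = {2, 6, 8}  B8 = {0, 1, 4}
Tree: B1–B2, B1–B3, B2–B4, B4–B5, B5–B6, B2–B7, B6–B8

The largest bag has 3 vertices, giving width 2; this decomposition certifies tw(G) ≤ 2. For the lower bound, the 3 vertices {0, 1, 4} are pairwise adjacent, and any tree decomposition puts a clique entirely inside one bag — forcing width ≥ 2. The upper and lower bounds meet at 2, so that is the treewidth.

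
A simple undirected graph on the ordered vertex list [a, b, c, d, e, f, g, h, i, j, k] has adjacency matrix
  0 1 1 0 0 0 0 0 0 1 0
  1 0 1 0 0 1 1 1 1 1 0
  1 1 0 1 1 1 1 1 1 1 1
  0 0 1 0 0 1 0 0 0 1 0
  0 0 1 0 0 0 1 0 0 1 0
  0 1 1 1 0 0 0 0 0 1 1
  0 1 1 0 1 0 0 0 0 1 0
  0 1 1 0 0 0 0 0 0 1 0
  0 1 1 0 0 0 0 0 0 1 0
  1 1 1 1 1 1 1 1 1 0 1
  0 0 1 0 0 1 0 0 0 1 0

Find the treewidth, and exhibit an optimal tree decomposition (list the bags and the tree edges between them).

Each bag holds 4 vertices, so the decomposition has width 3, which upper-bounds the treewidth. Conversely, {c, d, f, j} is a clique of size 4, and the vertices of any clique must share a bag in every tree decomposition; so some bag has ≥ 4 vertices and tw(G) ≥ 3. The upper and lower bounds meet at 3, so that is the treewidth.

Treewidth 3.
One optimal decomposition is:
Bags: B1 = {b, c, f, j}  B2 = {c, d, f, j}  B3 = {b, c, g, j}  B4 = {c, f, j, k}  B5 = {a, b, c, j}  B6 = {b, c, i, j}  B7 = {b, c, h, j}  B8 = {c, e, g, j}
Tree: B1–B2, B1–B3, B2–B4, B3–B5, B1–B6, B1–B7, B3–B8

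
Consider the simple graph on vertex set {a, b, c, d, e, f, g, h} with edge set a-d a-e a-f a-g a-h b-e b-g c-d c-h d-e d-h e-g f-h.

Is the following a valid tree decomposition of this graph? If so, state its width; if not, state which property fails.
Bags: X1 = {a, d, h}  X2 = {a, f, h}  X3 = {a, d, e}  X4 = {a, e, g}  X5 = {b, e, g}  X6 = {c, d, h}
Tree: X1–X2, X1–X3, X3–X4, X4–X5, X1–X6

Vertex coverage: the bags together contain {a, b, c, d, e, f, g, h}, the full vertex set. Edge coverage: each edge of G has both endpoints in at least one bag. Running intersection: for every vertex, the bags containing it form a connected subtree. All three properties hold, so this is a valid tree decomposition of width max|bag| − 1 = 2, and hence tw(G) ≤ 2.

Yes; width 2.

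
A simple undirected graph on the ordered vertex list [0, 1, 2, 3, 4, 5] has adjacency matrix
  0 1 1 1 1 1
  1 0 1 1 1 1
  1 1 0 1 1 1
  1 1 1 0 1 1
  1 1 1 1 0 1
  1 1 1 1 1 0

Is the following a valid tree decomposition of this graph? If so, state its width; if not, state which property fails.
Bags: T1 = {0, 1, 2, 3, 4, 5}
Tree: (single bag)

Yes; width 5.

Checking the three conditions: (i) the bags cover all of {0, 1, 2, 3, 4, 5}; (ii) for each edge, some bag contains both endpoints; (iii) the bags containing any fixed vertex form a subtree. All hold, so the decomposition is valid with width 6 − 1 = 5.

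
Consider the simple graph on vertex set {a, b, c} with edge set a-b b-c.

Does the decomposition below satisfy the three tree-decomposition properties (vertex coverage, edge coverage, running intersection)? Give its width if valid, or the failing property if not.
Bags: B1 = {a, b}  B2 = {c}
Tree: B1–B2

No — edge (b,c) lies in no bag.

A tree decomposition must satisfy three properties: every vertex lies in some bag; for every edge, both endpoints lie together in some bag; and for every vertex, the bags containing it form a connected subtree. Here edge (b,c) lies in no bag, so the decomposition is invalid.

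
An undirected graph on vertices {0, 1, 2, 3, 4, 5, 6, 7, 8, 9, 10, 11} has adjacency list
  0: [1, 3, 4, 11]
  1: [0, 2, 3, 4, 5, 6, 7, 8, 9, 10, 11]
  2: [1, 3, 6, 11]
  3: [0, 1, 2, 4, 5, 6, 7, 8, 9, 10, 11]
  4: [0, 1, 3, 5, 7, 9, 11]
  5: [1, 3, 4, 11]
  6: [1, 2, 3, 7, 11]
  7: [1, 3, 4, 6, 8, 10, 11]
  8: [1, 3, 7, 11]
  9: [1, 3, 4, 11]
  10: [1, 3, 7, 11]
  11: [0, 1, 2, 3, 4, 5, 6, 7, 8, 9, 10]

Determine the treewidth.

A width-4 tree decomposition is:
Bags: B1 = {1, 3, 6, 7, 11}  B2 = {1, 3, 4, 7, 11}  B3 = {1, 3, 4, 9, 11}  B4 = {1, 3, 4, 5, 11}  B5 = {1, 3, 7, 8, 11}  B6 = {1, 2, 3, 6, 11}  B7 = {1, 3, 7, 10, 11}  B8 = {0, 1, 3, 4, 11}
Tree: B1–B2, B2–B3, B2–B4, B2–B5, B1–B6, B1–B7, B2–B8
Each bag holds 5 vertices, so the decomposition has width 4, which upper-bounds the treewidth. For the lower bound, the 5 vertices {1, 2, 3, 6, 11} are pairwise adjacent, and any tree decomposition puts a clique entirely inside one bag — forcing width ≥ 4. Combining the bounds, tw(G) = 4.

4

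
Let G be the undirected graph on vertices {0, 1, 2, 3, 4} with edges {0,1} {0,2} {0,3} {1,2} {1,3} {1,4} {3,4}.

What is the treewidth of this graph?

2

A width-2 tree decomposition is:
Bags: B1 = {0, 1, 2}  B2 = {0, 1, 3}  B3 = {1, 3, 4}
Tree: B1–B2, B2–B3
Each bag holds 3 vertices, so the decomposition has width 2, which upper-bounds the treewidth. For the lower bound, the 3 vertices {0, 1, 2} are pairwise adjacent, and any tree decomposition puts a clique entirely inside one bag — forcing width ≥ 2. Hence tw(G) = 2 exactly.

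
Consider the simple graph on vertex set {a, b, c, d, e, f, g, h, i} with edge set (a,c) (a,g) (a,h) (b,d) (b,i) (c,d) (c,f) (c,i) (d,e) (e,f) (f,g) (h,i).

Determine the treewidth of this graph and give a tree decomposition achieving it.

Treewidth 3.
One optimal decomposition is:
Bags: B1 = {a, b, h, i}  B2 = {a, b, c, i}  B3 = {a, b, c, d}  B4 = {a, c, d, g}  B5 = {c, d, f, g}  B6 = {d, e, f, g}
Tree: B1–B2, B2–B3, B3–B4, B4–B5, B5–B6

The largest bag has 4 vertices, giving width 3; this decomposition certifies tw(G) ≤ 3. For the lower bound: the 4 vertex sets {b,h,i}, {a}, {c}, {d,e,f,g} are disjoint, each induces a connected subgraph, and every pair is joined by at least one edge of G. Contracting each set to a single vertex therefore yields K_{4} as a minor, and since treewidth is minor-monotone, tw(G) ≥ tw(K_{4}) = 3. Combining the bounds, tw(G) = 3.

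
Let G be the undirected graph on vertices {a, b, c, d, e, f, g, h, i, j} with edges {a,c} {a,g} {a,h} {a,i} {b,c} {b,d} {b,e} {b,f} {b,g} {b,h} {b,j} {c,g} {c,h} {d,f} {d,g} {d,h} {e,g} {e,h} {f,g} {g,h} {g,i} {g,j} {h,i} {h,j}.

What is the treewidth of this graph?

3

A width-3 tree decomposition is:
Bags: B1 = {b, g, h, j}  B2 = {b, c, g, h}  B3 = {b, d, g, h}  B4 = {b, e, g, h}  B5 = {b, d, f, g}  B6 = {a, c, g, h}  B7 = {a, g, h, i}
Tree: B1–B2, B2–B3, B3–B4, B3–B5, B2–B6, B6–B7
Each bag holds 4 vertices, so the decomposition has width 3, which upper-bounds the treewidth. For the lower bound, the 4 vertices {a, c, g, h} are pairwise adjacent, and any tree decomposition puts a clique entirely inside one bag — forcing width ≥ 3. Hence tw(G) = 3 exactly.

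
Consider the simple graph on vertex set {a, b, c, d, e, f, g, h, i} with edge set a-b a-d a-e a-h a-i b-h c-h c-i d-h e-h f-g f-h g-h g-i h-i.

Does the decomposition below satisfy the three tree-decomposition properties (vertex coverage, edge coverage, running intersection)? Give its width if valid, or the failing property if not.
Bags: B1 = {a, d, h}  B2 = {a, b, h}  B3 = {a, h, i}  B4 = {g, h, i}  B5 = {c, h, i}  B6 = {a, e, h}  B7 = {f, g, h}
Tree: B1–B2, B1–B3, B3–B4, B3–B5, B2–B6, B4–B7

Vertex coverage: the bags together contain {a, b, c, d, e, f, g, h, i}, the full vertex set. Edge coverage: each edge of G has both endpoints in at least one bag. Running intersection: for every vertex, the bags containing it form a connected subtree. All three properties hold, so this is a valid tree decomposition of width max|bag| − 1 = 2, and hence tw(G) ≤ 2.

Yes; width 2.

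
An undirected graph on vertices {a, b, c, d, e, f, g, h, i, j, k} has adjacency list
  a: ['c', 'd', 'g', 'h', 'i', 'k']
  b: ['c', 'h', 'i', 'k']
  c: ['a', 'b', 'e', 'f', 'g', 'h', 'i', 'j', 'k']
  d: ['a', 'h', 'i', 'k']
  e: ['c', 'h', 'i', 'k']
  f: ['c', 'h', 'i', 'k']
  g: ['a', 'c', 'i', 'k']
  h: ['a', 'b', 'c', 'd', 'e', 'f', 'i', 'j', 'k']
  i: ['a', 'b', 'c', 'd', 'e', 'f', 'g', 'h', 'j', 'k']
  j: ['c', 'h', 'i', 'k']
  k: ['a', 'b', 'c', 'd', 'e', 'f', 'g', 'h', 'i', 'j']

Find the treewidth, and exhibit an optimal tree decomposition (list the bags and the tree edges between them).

Every bag has size at most 5, so the width is 5 − 1 = 4 and tw(G) ≤ 4. Conversely, {a, c, g, i, k} is a clique of size 5, and the vertices of any clique must share a bag in every tree decomposition; so some bag has ≥ 5 vertices and tw(G) ≥ 4. Combining the bounds, tw(G) = 4.

Treewidth 4.
One optimal decomposition is:
Bags: B1 = {a, c, h, i, k}  B2 = {c, h, i, j, k}  B3 = {c, e, h, i, k}  B4 = {a, c, g, i, k}  B5 = {a, d, h, i, k}  B6 = {b, c, h, i, k}  B7 = {c, f, h, i, k}
Tree: B1–B2, B1–B3, B1–B4, B1–B5, B1–B6, B6–B7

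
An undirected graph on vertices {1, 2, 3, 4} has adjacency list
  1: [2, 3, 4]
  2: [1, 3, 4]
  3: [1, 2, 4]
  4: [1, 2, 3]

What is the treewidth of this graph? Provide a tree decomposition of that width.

Treewidth 3.
Bags: B1 = {1, 2, 3, 4}
Tree: (single bag)

A single bag containing all 4 vertices is trivially a valid decomposition of width 3. Conversely, {1, 2, 3, 4} is a clique of size 4, and the vertices of any clique must share a bag in every tree decomposition; so some bag has ≥ 4 vertices and tw(G) ≥ 3. Therefore the treewidth is 3.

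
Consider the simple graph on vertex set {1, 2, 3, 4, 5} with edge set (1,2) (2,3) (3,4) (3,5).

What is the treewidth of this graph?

1

A width-1 tree decomposition is:
Bags: B1 = {3, 4}  B2 = {2, 3}  B3 = {3, 5}  B4 = {1, 2}
Tree: B1–B2, B2–B3, B2–B4
Every bag has size at most 2, so the width is 2 − 1 = 1 and tw(G) ≤ 1. Since G has at least one edge (e.g. 4–3), it is not an edgeless graph, so tw(G) ≥ 1. Hence tw(G) = 1 exactly.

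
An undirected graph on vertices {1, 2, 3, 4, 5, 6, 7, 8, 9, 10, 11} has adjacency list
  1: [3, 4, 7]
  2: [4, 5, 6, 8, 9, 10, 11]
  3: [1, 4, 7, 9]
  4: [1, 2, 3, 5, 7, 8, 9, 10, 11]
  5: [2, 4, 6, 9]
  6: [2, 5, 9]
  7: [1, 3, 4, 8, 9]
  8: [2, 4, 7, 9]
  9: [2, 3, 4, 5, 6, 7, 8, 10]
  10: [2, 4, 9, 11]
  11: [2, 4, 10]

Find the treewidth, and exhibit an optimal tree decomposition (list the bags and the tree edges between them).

Treewidth 3.
One optimal decomposition is:
Bags: B1 = {2, 4, 8, 9}  B2 = {2, 4, 9, 10}  B3 = {4, 7, 8, 9}  B4 = {2, 4, 5, 9}  B5 = {2, 4, 10, 11}  B6 = {2, 5, 6, 9}  B7 = {3, 4, 7, 9}  B8 = {1, 3, 4, 7}
Tree: B1–B2, B1–B3, B1–B4, B2–B5, B4–B6, B3–B7, B7–B8

Every bag has size at most 4, so the width is 4 − 1 = 3 and tw(G) ≤ 3. Conversely, {1, 3, 4, 7} is a clique of size 4, and the vertices of any clique must share a bag in every tree decomposition; so some bag has ≥ 4 vertices and tw(G) ≥ 3. Combining the bounds, tw(G) = 3.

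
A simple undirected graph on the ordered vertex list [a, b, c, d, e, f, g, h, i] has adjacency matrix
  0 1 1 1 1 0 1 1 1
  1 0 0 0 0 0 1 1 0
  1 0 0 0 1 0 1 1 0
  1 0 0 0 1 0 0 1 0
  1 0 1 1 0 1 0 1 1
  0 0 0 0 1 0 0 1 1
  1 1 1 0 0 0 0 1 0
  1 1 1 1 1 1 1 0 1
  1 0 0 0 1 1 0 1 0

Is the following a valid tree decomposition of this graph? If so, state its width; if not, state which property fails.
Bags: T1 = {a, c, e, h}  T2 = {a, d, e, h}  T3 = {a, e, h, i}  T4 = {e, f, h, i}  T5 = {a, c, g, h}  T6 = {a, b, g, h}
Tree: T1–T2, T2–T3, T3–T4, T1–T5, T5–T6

Yes; width 3.

Vertex coverage: the bags together contain {a, b, c, d, e, f, g, h, i}, the full vertex set. Edge coverage: each edge of G has both endpoints in at least one bag. Running intersection: for every vertex, the bags containing it form a connected subtree. All three properties hold, so this is a valid tree decomposition of width max|bag| − 1 = 3, and hence tw(G) ≤ 3.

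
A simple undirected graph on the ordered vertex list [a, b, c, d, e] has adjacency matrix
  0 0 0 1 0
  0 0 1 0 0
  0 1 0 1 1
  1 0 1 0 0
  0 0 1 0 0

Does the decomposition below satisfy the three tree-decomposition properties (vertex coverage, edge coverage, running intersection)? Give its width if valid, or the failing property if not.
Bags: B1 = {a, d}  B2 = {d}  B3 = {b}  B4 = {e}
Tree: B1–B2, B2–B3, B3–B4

A tree decomposition must satisfy three properties: every vertex lies in some bag; for every edge, both endpoints lie together in some bag; and for every vertex, the bags containing it form a connected subtree. Here vertex c appears in no bag, so the decomposition is invalid.

No — vertex c appears in no bag.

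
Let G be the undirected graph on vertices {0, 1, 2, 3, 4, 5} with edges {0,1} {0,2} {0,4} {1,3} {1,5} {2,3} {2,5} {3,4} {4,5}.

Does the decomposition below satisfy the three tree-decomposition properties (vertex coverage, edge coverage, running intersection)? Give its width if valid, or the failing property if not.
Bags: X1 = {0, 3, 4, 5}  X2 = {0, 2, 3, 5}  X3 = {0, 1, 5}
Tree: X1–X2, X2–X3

A tree decomposition must satisfy three properties: every vertex lies in some bag; for every edge, both endpoints lie together in some bag; and for every vertex, the bags containing it form a connected subtree. Here edge (3,1) lies in no bag, so the decomposition is invalid.

No — edge (3,1) lies in no bag.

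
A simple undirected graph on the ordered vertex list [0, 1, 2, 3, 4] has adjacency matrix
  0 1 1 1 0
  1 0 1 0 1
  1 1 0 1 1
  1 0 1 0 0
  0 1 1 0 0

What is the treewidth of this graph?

2

A width-2 tree decomposition is:
Bags: B1 = {0, 1, 2}  B2 = {0, 2, 3}  B3 = {1, 2, 4}
Tree: B1–B2, B1–B3
The largest bag has 3 vertices, giving width 2; this decomposition certifies tw(G) ≤ 2. On the other hand G contains the 3-clique {0, 1, 2}. A clique must lie in a single bag of any decomposition, so no decomposition can have width below 2. Therefore the treewidth is 2.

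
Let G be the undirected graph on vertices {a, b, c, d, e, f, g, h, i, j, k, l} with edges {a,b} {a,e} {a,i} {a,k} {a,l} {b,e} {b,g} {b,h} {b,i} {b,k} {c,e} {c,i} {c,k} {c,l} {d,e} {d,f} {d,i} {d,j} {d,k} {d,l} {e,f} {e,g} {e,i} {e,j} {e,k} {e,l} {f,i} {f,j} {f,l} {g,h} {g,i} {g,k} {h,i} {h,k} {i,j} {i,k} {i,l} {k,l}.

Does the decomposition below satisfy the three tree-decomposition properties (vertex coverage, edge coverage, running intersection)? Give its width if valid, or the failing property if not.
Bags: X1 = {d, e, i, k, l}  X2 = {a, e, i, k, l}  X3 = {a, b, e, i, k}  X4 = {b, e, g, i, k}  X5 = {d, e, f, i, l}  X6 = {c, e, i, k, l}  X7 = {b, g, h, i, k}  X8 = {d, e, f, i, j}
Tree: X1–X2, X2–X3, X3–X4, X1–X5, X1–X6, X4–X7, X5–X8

Yes; width 4.

Vertex coverage: the bags together contain {a, b, c, d, e, f, g, h, i, j, k, l}, the full vertex set. Edge coverage: each edge of G has both endpoints in at least one bag. Running intersection: for every vertex, the bags containing it form a connected subtree. All three properties hold, so this is a valid tree decomposition of width max|bag| − 1 = 4, and hence tw(G) ≤ 4.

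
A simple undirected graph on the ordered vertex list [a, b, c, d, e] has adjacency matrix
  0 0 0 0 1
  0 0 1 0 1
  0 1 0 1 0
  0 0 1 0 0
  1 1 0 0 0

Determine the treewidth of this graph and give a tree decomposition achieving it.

Treewidth 1.
One such decomposition:
Bags: B1 = {a, e}  B2 = {b, e}  B3 = {b, c}  B4 = {c, d}
Tree: B1–B2, B2–B3, B3–B4

Every bag has size at most 2, so the width is 2 − 1 = 1 and tw(G) ≤ 1. Since G has at least one edge (e.g. a–e), it is not an edgeless graph, so tw(G) ≥ 1. Combining the bounds, tw(G) = 1.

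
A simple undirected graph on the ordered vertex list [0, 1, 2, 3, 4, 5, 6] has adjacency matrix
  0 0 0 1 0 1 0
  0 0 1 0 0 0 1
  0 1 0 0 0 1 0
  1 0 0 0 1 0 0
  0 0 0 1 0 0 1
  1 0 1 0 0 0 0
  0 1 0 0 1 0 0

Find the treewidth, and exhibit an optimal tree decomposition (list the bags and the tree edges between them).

Treewidth 2.
Bags: B1 = {0, 3, 5}  B2 = {2, 3, 5}  B3 = {1, 2, 3}  B4 = {1, 3, 6}  B5 = {3, 4, 6}
Tree: B1–B2, B2–B3, B3–B4, B4–B5

The largest bag has 3 vertices, giving width 2; this decomposition certifies tw(G) ≤ 2. The edges 3–0–5–2–1–6–4–3 form a cycle, so G is not a tree and its treewidth is at least 2. Hence tw(G) = 2 exactly.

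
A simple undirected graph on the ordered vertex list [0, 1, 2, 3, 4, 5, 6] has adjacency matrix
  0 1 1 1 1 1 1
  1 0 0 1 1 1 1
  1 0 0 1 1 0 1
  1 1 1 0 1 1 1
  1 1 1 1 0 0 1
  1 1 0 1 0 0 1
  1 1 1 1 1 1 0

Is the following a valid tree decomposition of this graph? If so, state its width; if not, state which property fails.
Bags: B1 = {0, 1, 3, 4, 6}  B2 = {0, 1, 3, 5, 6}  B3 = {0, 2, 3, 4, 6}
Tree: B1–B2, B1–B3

Yes; width 4.

Checking the three conditions: (i) the bags cover all of {0, 1, 2, 3, 4, 5, 6}; (ii) for each edge, some bag contains both endpoints; (iii) the bags containing any fixed vertex form a subtree. All hold, so the decomposition is valid with width 5 − 1 = 4.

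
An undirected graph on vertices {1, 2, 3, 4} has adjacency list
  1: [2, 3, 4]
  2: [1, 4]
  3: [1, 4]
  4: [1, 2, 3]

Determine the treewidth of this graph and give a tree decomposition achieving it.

Every bag has size at most 3, so the width is 3 − 1 = 2 and tw(G) ≤ 2. Conversely, {1, 2, 4} is a clique of size 3, and the vertices of any clique must share a bag in every tree decomposition; so some bag has ≥ 3 vertices and tw(G) ≥ 2. The upper and lower bounds meet at 2, so that is the treewidth.

Treewidth 2.
One such decomposition:
Bags: B1 = {1, 3, 4}  B2 = {1, 2, 4}
Tree: B1–B2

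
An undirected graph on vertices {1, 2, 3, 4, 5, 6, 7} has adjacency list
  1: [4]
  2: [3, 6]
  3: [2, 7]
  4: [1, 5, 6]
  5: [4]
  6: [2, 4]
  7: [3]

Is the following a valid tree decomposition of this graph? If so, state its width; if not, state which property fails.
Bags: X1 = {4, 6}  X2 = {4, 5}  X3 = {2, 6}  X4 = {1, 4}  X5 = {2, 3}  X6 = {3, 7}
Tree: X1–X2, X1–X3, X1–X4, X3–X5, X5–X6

Yes; width 1.

Vertex coverage: the bags together contain {1, 2, 3, 4, 5, 6, 7}, the full vertex set. Edge coverage: each edge of G has both endpoints in at least one bag. Running intersection: for every vertex, the bags containing it form a connected subtree. All three properties hold, so this is a valid tree decomposition of width max|bag| − 1 = 1, and hence tw(G) ≤ 1.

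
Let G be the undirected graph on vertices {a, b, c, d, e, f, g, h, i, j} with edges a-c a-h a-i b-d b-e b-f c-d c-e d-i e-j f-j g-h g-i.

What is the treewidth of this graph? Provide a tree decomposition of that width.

Treewidth 2.
One such decomposition:
Bags: B1 = {b, f, j}  B2 = {b, e, j}  B3 = {b, d, e}  B4 = {c, d, e}  B5 = {c, d, i}  B6 = {a, c, i}  B7 = {a, g, i}  B8 = {a, g, h}
Tree: B1–B2, B2–B3, B3–B4, B4–B5, B5–B6, B6–B7, B7–B8

The largest bag has 3 vertices, giving width 2; this decomposition certifies tw(G) ≤ 2. For the lower bound, G contains the cycle f–j–e–b–f, so G is not a forest; only forests have treewidth ≤ 1, hence tw(G) ≥ 2. Therefore the treewidth is 2.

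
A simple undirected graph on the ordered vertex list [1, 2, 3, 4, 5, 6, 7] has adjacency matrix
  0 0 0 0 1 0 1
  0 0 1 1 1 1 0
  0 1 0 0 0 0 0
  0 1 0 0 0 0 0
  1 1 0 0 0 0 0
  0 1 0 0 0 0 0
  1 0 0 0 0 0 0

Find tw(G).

1

A width-1 tree decomposition is:
Bags: B1 = {1, 5}  B2 = {2, 5}  B3 = {2, 6}  B4 = {1, 7}  B5 = {2, 4}  B6 = {2, 3}
Tree: B1–B2, B2–B3, B1–B4, B3–B5, B2–B6
Each bag holds 2 vertices, so the decomposition has width 1, which upper-bounds the treewidth. Since G has at least one edge (e.g. 1–5), it is not an edgeless graph, so tw(G) ≥ 1. Hence tw(G) = 1 exactly.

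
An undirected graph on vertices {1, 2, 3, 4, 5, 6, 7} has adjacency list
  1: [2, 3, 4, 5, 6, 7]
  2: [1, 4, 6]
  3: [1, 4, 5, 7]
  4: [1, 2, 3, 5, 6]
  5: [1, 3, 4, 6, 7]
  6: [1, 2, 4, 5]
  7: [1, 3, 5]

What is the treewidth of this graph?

A width-3 tree decomposition is:
Bags: B1 = {1, 3, 4, 5}  B2 = {1, 4, 5, 6}  B3 = {1, 2, 4, 6}  B4 = {1, 3, 5, 7}
Tree: B1–B2, B2–B3, B1–B4
Each bag holds 4 vertices, so the decomposition has width 3, which upper-bounds the treewidth. For the lower bound, the 4 vertices {1, 2, 4, 6} are pairwise adjacent, and any tree decomposition puts a clique entirely inside one bag — forcing width ≥ 3. Combining the bounds, tw(G) = 3.

3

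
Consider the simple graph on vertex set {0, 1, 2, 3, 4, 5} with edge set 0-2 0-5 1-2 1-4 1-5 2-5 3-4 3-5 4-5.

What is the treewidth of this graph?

2

A width-2 tree decomposition is:
Bags: B1 = {1, 4, 5}  B2 = {3, 4, 5}  B3 = {1, 2, 5}  B4 = {0, 2, 5}
Tree: B1–B2, B1–B3, B3–B4
The largest bag has 3 vertices, giving width 2; this decomposition certifies tw(G) ≤ 2. On the other hand G contains the 3-clique {0, 2, 5}. A clique must lie in a single bag of any decomposition, so no decomposition can have width below 2. The upper and lower bounds meet at 2, so that is the treewidth.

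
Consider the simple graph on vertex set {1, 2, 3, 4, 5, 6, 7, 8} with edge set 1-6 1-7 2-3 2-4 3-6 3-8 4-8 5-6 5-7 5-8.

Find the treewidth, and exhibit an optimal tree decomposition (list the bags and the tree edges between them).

The largest bag has 3 vertices, giving width 2; this decomposition certifies tw(G) ≤ 2. The edges 4–2–3–8–4 form a cycle, so G is not a tree and its treewidth is at least 2. Hence tw(G) = 2 exactly.

Treewidth 2.
One such decomposition:
Bags: B1 = {2, 4, 8}  B2 = {2, 3, 8}  B3 = {3, 5, 8}  B4 = {3, 5, 6}  B5 = {5, 6, 7}  B6 = {1, 6, 7}
Tree: B1–B2, B2–B3, B3–B4, B4–B5, B5–B6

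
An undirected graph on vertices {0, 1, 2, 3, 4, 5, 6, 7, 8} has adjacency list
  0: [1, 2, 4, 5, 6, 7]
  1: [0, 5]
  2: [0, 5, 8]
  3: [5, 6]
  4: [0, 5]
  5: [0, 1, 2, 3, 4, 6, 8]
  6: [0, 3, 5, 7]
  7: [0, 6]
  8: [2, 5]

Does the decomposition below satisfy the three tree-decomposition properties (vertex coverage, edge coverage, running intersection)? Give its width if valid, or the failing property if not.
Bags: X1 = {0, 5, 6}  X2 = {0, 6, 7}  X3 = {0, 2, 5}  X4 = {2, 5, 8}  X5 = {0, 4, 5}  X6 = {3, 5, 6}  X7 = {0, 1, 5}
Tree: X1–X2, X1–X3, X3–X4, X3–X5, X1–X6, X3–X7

Yes; width 2.

Every vertex of G appears in some bag (union = {0, 1, 2, 3, 4, 5, 6, 7, 8}); every edge is covered by a bag; and for each vertex v the set of bags containing v is connected in the bag tree. The decomposition is therefore valid. The largest bag has 3 vertices, so the width is 2.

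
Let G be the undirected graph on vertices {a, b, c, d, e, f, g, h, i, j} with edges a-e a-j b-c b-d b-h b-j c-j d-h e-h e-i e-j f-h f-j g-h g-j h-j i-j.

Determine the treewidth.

2

A width-2 tree decomposition is:
Bags: B1 = {b, c, j}  B2 = {b, h, j}  B3 = {e, h, j}  B4 = {b, d, h}  B5 = {a, e, j}  B6 = {e, i, j}  B7 = {f, h, j}  B8 = {g, h, j}
Tree: B1–B2, B2–B3, B2–B4, B3–B5, B5–B6, B2–B7, B2–B8
Every bag has size at most 3, so the width is 3 − 1 = 2 and tw(G) ≤ 2. Conversely, {b, d, h} is a clique of size 3, and the vertices of any clique must share a bag in every tree decomposition; so some bag has ≥ 3 vertices and tw(G) ≥ 2. Therefore the treewidth is 2.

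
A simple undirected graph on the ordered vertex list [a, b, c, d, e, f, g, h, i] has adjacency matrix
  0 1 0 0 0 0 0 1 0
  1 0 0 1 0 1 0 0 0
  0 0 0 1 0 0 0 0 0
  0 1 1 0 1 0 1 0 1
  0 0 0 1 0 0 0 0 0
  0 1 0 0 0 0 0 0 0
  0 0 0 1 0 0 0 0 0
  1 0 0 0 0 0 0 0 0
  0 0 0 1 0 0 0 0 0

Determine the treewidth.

1

A width-1 tree decomposition is:
Bags: B1 = {d, e}  B2 = {b, d}  B3 = {d, i}  B4 = {a, b}  B5 = {d, g}  B6 = {c, d}  B7 = {b, f}  B8 = {a, h}
Tree: B1–B2, B1–B3, B2–B4, B3–B5, B3–B6, B2–B7, B4–B8
Each bag holds 2 vertices, so the decomposition has width 1, which upper-bounds the treewidth. Any graph with an edge has treewidth ≥ 1, and G has the edge d–e. Combining the bounds, tw(G) = 1.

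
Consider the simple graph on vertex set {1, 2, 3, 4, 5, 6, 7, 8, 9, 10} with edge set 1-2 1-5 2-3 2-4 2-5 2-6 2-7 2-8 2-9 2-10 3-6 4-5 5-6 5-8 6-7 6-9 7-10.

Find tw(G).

A width-2 tree decomposition is:
Bags: B1 = {2, 6, 7}  B2 = {2, 5, 6}  B3 = {1, 2, 5}  B4 = {2, 5, 8}  B5 = {2, 7, 10}  B6 = {2, 4, 5}  B7 = {2, 6, 9}  B8 = {2, 3, 6}
Tree: B1–B2, B2–B3, B2–B4, B1–B5, B4–B6, B1–B7, B2–B8
The largest bag has 3 vertices, giving width 2; this decomposition certifies tw(G) ≤ 2. On the other hand G contains the 3-clique {2, 3, 6}. A clique must lie in a single bag of any decomposition, so no decomposition can have width below 2. Combining the bounds, tw(G) = 2.

2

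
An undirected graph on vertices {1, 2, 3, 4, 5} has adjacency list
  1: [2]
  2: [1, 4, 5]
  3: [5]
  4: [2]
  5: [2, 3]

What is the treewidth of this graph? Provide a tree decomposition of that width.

The largest bag has 2 vertices, giving width 1; this decomposition certifies tw(G) ≤ 1. G has an edge, so its treewidth is at least 1. Hence tw(G) = 1 exactly.

Treewidth 1.
One optimal decomposition is:
Bags: B1 = {1, 2}  B2 = {2, 5}  B3 = {2, 4}  B4 = {3, 5}
Tree: B1–B2, B2–B3, B2–B4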